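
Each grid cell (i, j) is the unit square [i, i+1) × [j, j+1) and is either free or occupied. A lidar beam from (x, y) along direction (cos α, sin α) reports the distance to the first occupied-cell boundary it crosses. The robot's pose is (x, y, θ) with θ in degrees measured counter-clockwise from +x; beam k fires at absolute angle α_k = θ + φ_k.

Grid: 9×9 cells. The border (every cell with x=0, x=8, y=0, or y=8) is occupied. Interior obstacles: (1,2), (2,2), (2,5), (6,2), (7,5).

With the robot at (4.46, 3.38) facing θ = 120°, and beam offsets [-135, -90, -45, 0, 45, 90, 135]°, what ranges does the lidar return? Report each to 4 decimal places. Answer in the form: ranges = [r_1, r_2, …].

ranges = [1.5943, 3.2400, 4.7830, 2.9200, 3.5821, 1.6859, 2.4640]

beam 1: φ=-135°, α=345°
  dir = (cos 345°, sin 345°) = (0.9659, -0.2588); from cell (4,3)
  next x-line at t=0.5590, next y-line at t=1.4682; Δt_x=1.0353, Δt_y=3.8637
    x: enter (5,3) at t=0.5590
    y: enter (5,2) at t=1.4682
    x: enter (6,2) at t=1.5943 ← occupied
  → r_1 = 1.5943
beam 2: φ=-90°, α=30°
  dir = (cos 30°, sin 30°) = (0.8660, 0.5000); from cell (4,3)
  next x-line at t=0.6235, next y-line at t=1.2400; Δt_x=1.1547, Δt_y=2.0000
    x: enter (5,3) at t=0.6235
    y: enter (5,4) at t=1.2400
    x: enter (6,4) at t=1.7782
    x: enter (7,4) at t=2.9329
    y: enter (7,5) at t=3.2400 ← occupied
  → r_2 = 3.2400
beam 3: φ=-45°, α=75°
  dir = (cos 75°, sin 75°) = (0.2588, 0.9659); from cell (4,3)
  next x-line at t=2.0864, next y-line at t=0.6419; Δt_x=3.8637, Δt_y=1.0353
    y: enter (4,4) at t=0.6419
    y: enter (4,5) at t=1.6771
    x: enter (5,5) at t=2.0864
    y: enter (5,6) at t=2.7124
    y: enter (5,7) at t=3.7477
    y: enter (5,8) at t=4.7830 ← occupied
  → r_3 = 4.7830
beam 4: φ=0°, α=120°
  dir = (cos 120°, sin 120°) = (-0.5000, 0.8660); from cell (4,3)
  next x-line at t=0.9200, next y-line at t=0.7159; Δt_x=2.0000, Δt_y=1.1547
    y: enter (4,4) at t=0.7159
    x: enter (3,4) at t=0.9200
    y: enter (3,5) at t=1.8706
    x: enter (2,5) at t=2.9200 ← occupied
  → r_4 = 2.9200
beam 5: φ=45°, α=165°
  dir = (cos 165°, sin 165°) = (-0.9659, 0.2588); from cell (4,3)
  next x-line at t=0.4762, next y-line at t=2.3955; Δt_x=1.0353, Δt_y=3.8637
    x: enter (3,3) at t=0.4762
    x: enter (2,3) at t=1.5115
    y: enter (2,4) at t=2.3955
    x: enter (1,4) at t=2.5468
    x: enter (0,4) at t=3.5821 ← occupied
  → r_5 = 3.5821
beam 6: φ=90°, α=210°
  dir = (cos 210°, sin 210°) = (-0.8660, -0.5000); from cell (4,3)
  next x-line at t=0.5312, next y-line at t=0.7600; Δt_x=1.1547, Δt_y=2.0000
    x: enter (3,3) at t=0.5312
    y: enter (3,2) at t=0.7600
    x: enter (2,2) at t=1.6859 ← occupied
  → r_6 = 1.6859
beam 7: φ=135°, α=255°
  dir = (cos 255°, sin 255°) = (-0.2588, -0.9659); from cell (4,3)
  next x-line at t=1.7773, next y-line at t=0.3934; Δt_x=3.8637, Δt_y=1.0353
    y: enter (4,2) at t=0.3934
    y: enter (4,1) at t=1.4287
    x: enter (3,1) at t=1.7773
    y: enter (3,0) at t=2.4640 ← occupied
  → r_7 = 2.4640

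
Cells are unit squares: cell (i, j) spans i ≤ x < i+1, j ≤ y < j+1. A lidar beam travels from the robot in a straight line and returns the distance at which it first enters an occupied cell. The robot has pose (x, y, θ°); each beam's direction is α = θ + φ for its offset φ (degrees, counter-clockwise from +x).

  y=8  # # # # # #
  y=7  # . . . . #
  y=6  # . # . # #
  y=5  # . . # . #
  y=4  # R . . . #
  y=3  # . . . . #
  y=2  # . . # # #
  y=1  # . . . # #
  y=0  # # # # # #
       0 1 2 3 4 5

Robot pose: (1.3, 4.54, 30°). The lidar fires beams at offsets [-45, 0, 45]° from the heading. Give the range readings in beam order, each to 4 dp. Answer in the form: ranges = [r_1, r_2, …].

beam 1: φ=-45°, α=345°
  d=(0.9659,-0.2588)  start (1,4)  tX=0.7247 tY=2.0864  stride 1/|dx|=1.0353 1/|dy|=3.8637
    cross x-line → (2,4), t=0.7247
    cross x-line → (3,4), t=1.7600
    cross y-line → (3,3), t=2.0864
    cross x-line → (4,3), t=2.7952
    cross x-line → (5,3), t=3.8305 (wall)
  → r_1 = 3.8305
beam 2: φ=0°, α=30°
  d=(0.8660,0.5000)  start (1,4)  tX=0.8083 tY=0.9200  stride 1/|dx|=1.1547 1/|dy|=2.0000
    cross x-line → (2,4), t=0.8083
    cross y-line → (2,5), t=0.9200
    cross x-line → (3,5), t=1.9630 (wall)
  → r_2 = 1.9630
beam 3: φ=45°, α=75°
  d=(0.2588,0.9659)  start (1,4)  tX=2.7046 tY=0.4762  stride 1/|dx|=3.8637 1/|dy|=1.0353
    cross y-line → (1,5), t=0.4762
    cross y-line → (1,6), t=1.5115
    cross y-line → (1,7), t=2.5468
    cross x-line → (2,7), t=2.7046
    cross y-line → (2,8), t=3.5821 (wall)
  → r_3 = 3.5821

ranges = [3.8305, 1.9630, 3.5821]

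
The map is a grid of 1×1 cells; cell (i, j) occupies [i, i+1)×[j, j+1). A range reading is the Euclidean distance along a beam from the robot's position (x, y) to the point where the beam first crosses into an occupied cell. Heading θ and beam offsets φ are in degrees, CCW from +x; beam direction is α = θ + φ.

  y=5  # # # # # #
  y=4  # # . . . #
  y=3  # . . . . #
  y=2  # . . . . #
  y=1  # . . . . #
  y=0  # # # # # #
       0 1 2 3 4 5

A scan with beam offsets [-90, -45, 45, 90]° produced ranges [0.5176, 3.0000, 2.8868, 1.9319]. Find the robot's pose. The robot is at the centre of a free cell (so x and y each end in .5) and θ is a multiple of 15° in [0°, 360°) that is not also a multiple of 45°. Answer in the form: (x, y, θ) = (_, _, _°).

The pose lattice has 15·16 = 240 candidates. Test each by forward raycasting.
  (3.5, 3.5, 345°): beam 1 = 2.5882 ≠ 0.5176 ✗
  (2.5, 2.5, 255°): beam 1 = 1.5529 ≠ 0.5176 ✗
  (4.5, 4.5, 150°): beam 1 = 0.5774 ≠ 0.5176 ✗
  (4.5, 4.5, 255°): beam 1 = 1.9319 ≠ 0.5176 ✗
  (1.5, 3.5, 105°): beam 1 = 3.6235 ≠ 0.5176 ✗
  …
  (2.5, 4.5, 285°): r_1=0.5176, r_2=3.0000, r_3=2.8868, r_4=1.9319 — all match ✓
Unique over the lattice → pose = (2.5, 4.5, 285°).

(x, y, θ) = (2.5, 4.5, 285°)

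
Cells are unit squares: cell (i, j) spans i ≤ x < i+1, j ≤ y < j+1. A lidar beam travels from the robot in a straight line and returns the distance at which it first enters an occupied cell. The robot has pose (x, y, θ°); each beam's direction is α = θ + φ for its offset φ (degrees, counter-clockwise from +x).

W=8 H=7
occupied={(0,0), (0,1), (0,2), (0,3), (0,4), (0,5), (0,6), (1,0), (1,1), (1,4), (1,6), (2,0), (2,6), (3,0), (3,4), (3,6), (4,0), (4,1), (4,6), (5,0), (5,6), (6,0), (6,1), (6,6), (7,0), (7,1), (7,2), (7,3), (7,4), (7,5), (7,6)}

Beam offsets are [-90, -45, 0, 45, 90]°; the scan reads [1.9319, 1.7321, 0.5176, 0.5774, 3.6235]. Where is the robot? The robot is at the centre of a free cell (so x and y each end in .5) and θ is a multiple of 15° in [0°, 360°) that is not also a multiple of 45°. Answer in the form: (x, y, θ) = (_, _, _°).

Enumerate (i+0.5, j+0.5, θ) over the 25 free cells and 16 admissible headings. For each, cast all 5 beams and compare to the given ranges.
  (5.5, 1.5, 75°): beam 1 = 0.5176 ≠ 1.9319 ✗
  (5.5, 3.5, 285°): beam 1 = 4.6587 ≠ 1.9319 ✗
  (5.5, 3.5, 75°): beam 1 = 1.5529 ≠ 1.9319 ✗
  (6.5, 5.5, 255°): beam 2 = 2.8868 ≠ 1.7321 ✗
  …
  (3.5, 5.5, 255°): r_1=1.9319, r_2=1.7321, r_3=0.5176, r_4=0.5774, r_5=3.6235 — all match ✓
Unique over the lattice → pose = (3.5, 5.5, 255°).

(x, y, θ) = (3.5, 5.5, 255°)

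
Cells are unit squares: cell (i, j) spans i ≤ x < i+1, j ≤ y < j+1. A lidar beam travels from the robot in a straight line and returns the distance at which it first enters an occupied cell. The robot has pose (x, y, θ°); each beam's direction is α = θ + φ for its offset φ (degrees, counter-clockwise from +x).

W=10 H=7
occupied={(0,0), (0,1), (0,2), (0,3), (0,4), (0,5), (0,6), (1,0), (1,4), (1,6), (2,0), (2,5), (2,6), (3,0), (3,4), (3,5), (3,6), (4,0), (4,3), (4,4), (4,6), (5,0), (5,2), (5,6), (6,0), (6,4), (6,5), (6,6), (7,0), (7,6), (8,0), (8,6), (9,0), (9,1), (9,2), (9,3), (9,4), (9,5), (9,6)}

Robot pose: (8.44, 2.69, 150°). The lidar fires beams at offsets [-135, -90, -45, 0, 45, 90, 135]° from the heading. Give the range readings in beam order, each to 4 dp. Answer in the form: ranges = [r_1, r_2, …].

ranges = [0.5798, 1.1200, 3.4268, 2.6200, 2.5261, 1.9514, 1.7496]

beam 1: φ=-135°, α=15°
  direction (0.9659, 0.2588); cell (8,2); t to first gridline: x 0.5798, y 1.1977 (then +1.0353 / +3.8637)
    (9,2) via x @ 0.5798  # hit
  → r_1 = 0.5798
beam 2: φ=-90°, α=60°
  direction (0.5000, 0.8660); cell (8,2); t to first gridline: x 1.1200, y 0.3580 (then +2.0000 / +1.1547)
    (8,3) via y @ 0.3580
    (9,3) via x @ 1.1200  # hit
  → r_2 = 1.1200
beam 3: φ=-45°, α=105°
  direction (-0.2588, 0.9659); cell (8,2); t to first gridline: x 1.7000, y 0.3209 (then +3.8637 / +1.0353)
    (8,3) via y @ 0.3209
    (8,4) via y @ 1.3562
    (7,4) via x @ 1.7000
    (7,5) via y @ 2.3915
    (7,6) via y @ 3.4268  # hit
  → r_3 = 3.4268
beam 4: φ=0°, α=150°
  direction (-0.8660, 0.5000); cell (8,2); t to first gridline: x 0.5081, y 0.6200 (then +1.1547 / +2.0000)
    (7,2) via x @ 0.5081
    (7,3) via y @ 0.6200
    (6,3) via x @ 1.6628
    (6,4) via y @ 2.6200  # hit
  → r_4 = 2.6200
beam 5: φ=45°, α=195°
  direction (-0.9659, -0.2588); cell (8,2); t to first gridline: x 0.4555, y 2.6660 (then +1.0353 / +3.8637)
    (7,2) via x @ 0.4555
    (6,2) via x @ 1.4908
    (5,2) via x @ 2.5261  # hit
  → r_5 = 2.5261
beam 6: φ=90°, α=240°
  direction (-0.5000, -0.8660); cell (8,2); t to first gridline: x 0.8800, y 0.7967 (then +2.0000 / +1.1547)
    (8,1) via y @ 0.7967
    (7,1) via x @ 0.8800
    (7,0) via y @ 1.9514  # hit
  → r_6 = 1.9514
beam 7: φ=135°, α=285°
  direction (0.2588, -0.9659); cell (8,2); t to first gridline: x 2.1637, y 0.7143 (then +3.8637 / +1.0353)
    (8,1) via y @ 0.7143
    (8,0) via y @ 1.7496  # hit
  → r_7 = 1.7496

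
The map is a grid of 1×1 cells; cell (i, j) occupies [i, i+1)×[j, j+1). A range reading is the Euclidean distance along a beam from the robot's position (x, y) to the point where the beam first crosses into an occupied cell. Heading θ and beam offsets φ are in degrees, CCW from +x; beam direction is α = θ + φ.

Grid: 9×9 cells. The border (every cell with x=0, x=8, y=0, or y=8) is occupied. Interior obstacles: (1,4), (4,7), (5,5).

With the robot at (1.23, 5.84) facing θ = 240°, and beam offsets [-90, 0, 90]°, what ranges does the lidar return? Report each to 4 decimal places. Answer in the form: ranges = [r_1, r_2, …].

beam 1: φ=-90°, α=150°
  dir = (cos 150°, sin 150°) = (-0.8660, 0.5000); from cell (1,5)
  next x-line at t=0.2656, next y-line at t=0.3200; Δt_x=1.1547, Δt_y=2.0000
    x: enter (0,5) at t=0.2656 ← occupied
  → r_1 = 0.2656
beam 2: φ=0°, α=240°
  dir = (cos 240°, sin 240°) = (-0.5000, -0.8660); from cell (1,5)
  next x-line at t=0.4600, next y-line at t=0.9699; Δt_x=2.0000, Δt_y=1.1547
    x: enter (0,5) at t=0.4600 ← occupied
  → r_2 = 0.4600
beam 3: φ=90°, α=330°
  dir = (cos 330°, sin 330°) = (0.8660, -0.5000); from cell (1,5)
  next x-line at t=0.8891, next y-line at t=1.6800; Δt_x=1.1547, Δt_y=2.0000
    x: enter (2,5) at t=0.8891
    y: enter (2,4) at t=1.6800
    x: enter (3,4) at t=2.0438
    x: enter (4,4) at t=3.1985
    y: enter (4,3) at t=3.6800
    x: enter (5,3) at t=4.3532
    x: enter (6,3) at t=5.5079
    y: enter (6,2) at t=5.6800
    x: enter (7,2) at t=6.6626
    y: enter (7,1) at t=7.6800
    x: enter (8,1) at t=7.8173 ← occupied
  → r_3 = 7.8173

ranges = [0.2656, 0.4600, 7.8173]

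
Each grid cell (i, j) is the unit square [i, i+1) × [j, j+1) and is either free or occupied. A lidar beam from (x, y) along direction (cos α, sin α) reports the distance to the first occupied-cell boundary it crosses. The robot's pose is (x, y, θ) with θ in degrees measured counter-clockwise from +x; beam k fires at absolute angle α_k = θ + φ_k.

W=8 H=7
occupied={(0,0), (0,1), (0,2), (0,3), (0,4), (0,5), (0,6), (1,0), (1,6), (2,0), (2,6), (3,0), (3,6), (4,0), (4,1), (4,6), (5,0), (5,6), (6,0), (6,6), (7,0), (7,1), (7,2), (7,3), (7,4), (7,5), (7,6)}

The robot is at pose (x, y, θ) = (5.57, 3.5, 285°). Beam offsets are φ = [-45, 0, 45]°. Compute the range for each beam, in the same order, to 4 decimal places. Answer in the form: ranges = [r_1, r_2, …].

beam 1: φ=-45°, α=240°
  cosα=-0.5000 sinα=-0.8660 | (5,3) | tMaxX 1.1400 tMaxY 0.5774 | tΔX 2.0000 tΔY 1.1547
    t=0.5774 [y] (5,2)
    t=1.1400 [x] (4,2)
    t=1.7321 [y] (4,1) — stop
  → r_1 = 1.7321
beam 2: φ=0°, α=285°
  cosα=0.2588 sinα=-0.9659 | (5,3) | tMaxX 1.6614 tMaxY 0.5176 | tΔX 3.8637 tΔY 1.0353
    t=0.5176 [y] (5,2)
    t=1.5529 [y] (5,1)
    t=1.6614 [x] (6,1)
    t=2.5882 [y] (6,0) — stop
  → r_2 = 2.5882
beam 3: φ=45°, α=330°
  cosα=0.8660 sinα=-0.5000 | (5,3) | tMaxX 0.4965 tMaxY 1.0000 | tΔX 1.1547 tΔY 2.0000
    t=0.4965 [x] (6,3)
    t=1.0000 [y] (6,2)
    t=1.6512 [x] (7,2) — stop
  → r_3 = 1.6512

ranges = [1.7321, 2.5882, 1.6512]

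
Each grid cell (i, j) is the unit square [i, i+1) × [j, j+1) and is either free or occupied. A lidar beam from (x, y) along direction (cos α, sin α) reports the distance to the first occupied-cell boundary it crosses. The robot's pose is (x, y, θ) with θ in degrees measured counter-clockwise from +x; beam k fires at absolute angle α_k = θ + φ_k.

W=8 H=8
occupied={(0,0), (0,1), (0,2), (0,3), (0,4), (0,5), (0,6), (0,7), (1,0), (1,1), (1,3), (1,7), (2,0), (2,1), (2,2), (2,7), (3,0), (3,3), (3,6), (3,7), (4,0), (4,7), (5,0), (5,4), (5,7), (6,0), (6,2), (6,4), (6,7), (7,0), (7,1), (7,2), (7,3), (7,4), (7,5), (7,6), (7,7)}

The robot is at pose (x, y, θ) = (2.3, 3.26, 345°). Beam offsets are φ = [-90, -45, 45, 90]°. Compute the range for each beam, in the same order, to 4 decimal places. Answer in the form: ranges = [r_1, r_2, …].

beam 1: φ=-90°, α=255°
  cosα=-0.2588 sinα=-0.9659 | (2,3) | tMaxX 1.1591 tMaxY 0.2692 | tΔX 3.8637 tΔY 1.0353
    t=0.2692 [y] (2,2) — stop
  → r_1 = 0.2692
beam 2: φ=-45°, α=300°
  cosα=0.5000 sinα=-0.8660 | (2,3) | tMaxX 1.4000 tMaxY 0.3002 | tΔX 2.0000 tΔY 1.1547
    t=0.3002 [y] (2,2) — stop
  → r_2 = 0.3002
beam 3: φ=45°, α=30°
  cosα=0.8660 sinα=0.5000 | (2,3) | tMaxX 0.8083 tMaxY 1.4800 | tΔX 1.1547 tΔY 2.0000
    t=0.8083 [x] (3,3) — stop
  → r_3 = 0.8083
beam 4: φ=90°, α=75°
  cosα=0.2588 sinα=0.9659 | (2,3) | tMaxX 2.7046 tMaxY 0.7661 | tΔX 3.8637 tΔY 1.0353
    t=0.7661 [y] (2,4)
    t=1.8014 [y] (2,5)
    t=2.7046 [x] (3,5)
    t=2.8367 [y] (3,6) — stop
  → r_4 = 2.8367

ranges = [0.2692, 0.3002, 0.8083, 2.8367]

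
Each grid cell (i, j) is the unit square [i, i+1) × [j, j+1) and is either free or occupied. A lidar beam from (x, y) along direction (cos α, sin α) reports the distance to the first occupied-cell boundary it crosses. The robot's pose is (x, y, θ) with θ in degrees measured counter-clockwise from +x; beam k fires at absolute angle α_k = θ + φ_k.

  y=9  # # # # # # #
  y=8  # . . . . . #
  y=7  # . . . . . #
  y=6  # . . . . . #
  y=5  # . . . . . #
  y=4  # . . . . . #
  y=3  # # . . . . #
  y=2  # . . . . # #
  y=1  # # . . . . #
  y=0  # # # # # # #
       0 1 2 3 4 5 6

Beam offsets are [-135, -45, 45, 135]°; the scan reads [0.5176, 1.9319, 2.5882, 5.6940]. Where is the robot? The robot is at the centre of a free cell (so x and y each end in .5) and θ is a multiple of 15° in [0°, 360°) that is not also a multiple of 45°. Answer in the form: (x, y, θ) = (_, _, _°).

(x, y, θ) = (2.5, 3.5, 300°)

Candidates: 37 free-cell centres × 16 headings = 592 poses. Raycast each; keep the one whose scan matches to 4 dp.
  (4.5, 5.5, 165°): beam 1 = 1.7321 ≠ 0.5176 ✗
  (3.5, 2.5, 60°): beam 1 = 1.5529 ≠ 0.5176 ✗
  (1.5, 8.5, 195°): beam 1 = 0.5774 ≠ 0.5176 ✗
  (3.5, 5.5, 345°): beam 1 = 2.8868 ≠ 0.5176 ✗
  …
  (2.5, 3.5, 300°): r_1=0.5176, r_2=1.9319, r_3=2.5882, r_4=5.6940 — all match ✓
No second candidate reproduces the full scan.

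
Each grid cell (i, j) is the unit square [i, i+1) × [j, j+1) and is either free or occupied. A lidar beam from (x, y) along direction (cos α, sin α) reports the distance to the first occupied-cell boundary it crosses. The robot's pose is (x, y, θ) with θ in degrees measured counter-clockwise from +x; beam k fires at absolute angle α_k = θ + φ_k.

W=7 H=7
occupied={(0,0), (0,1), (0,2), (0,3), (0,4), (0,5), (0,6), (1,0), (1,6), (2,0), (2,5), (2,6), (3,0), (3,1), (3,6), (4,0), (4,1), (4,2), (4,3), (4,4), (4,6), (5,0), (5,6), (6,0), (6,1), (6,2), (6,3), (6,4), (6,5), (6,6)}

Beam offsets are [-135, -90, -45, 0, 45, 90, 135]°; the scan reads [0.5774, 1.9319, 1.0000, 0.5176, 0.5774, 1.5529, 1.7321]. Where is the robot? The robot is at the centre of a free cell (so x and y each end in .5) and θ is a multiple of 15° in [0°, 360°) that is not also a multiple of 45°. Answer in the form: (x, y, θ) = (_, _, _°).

Candidates: 19 free-cell centres × 16 headings = 304 poses. Raycast each; keep the one whose scan matches to 4 dp.
  (2.5, 4.5, 300°): beam 1 = 1.5529 ≠ 0.5774 ✗
  (3.5, 2.5, 210°): beam 1 = 1.9319 ≠ 0.5774 ✗
  (5.5, 3.5, 105°): beam 2 = 0.5176 ≠ 1.9319 ✗
  (3.5, 2.5, 75°): beam 2 = 0.5176 ≠ 1.9319 ✗
  (2.5, 1.5, 345°): beam 1 = 1.0000 ≠ 0.5774 ✗
  …
  (5.5, 4.5, 345°): r_1=0.5774, r_2=1.9319, r_3=1.0000, r_4=0.5176, r_5=0.5774, r_6=1.5529, r_7=1.7321 — all match ✓
No second candidate reproduces the full scan.

(x, y, θ) = (5.5, 4.5, 345°)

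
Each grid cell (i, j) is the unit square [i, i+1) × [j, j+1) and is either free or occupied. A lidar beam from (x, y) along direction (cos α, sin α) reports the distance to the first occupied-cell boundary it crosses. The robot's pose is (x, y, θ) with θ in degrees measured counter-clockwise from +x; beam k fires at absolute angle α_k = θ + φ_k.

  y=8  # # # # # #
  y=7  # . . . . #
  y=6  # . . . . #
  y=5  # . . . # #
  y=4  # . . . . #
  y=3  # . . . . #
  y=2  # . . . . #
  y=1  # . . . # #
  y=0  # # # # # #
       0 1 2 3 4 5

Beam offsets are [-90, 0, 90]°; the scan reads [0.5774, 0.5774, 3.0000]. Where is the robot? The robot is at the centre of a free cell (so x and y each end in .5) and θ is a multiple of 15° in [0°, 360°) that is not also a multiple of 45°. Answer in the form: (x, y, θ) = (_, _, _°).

Enumerate (i+0.5, j+0.5, θ) over the 26 free cells and 16 admissible headings. For each, cast all 3 beams and compare to the given ranges.
  (3.5, 6.5, 120°): beam 1 = 1.7321 ≠ 0.5774 ✗
  (1.5, 6.5, 30°): beam 1 = 5.1962 ≠ 0.5774 ✗
  (1.5, 5.5, 285°): beam 1 = 0.5176 ≠ 0.5774 ✗
  (4.5, 6.5, 240°): beam 1 = 3.0000 ≠ 0.5774 ✗
  …
  (3.5, 1.5, 330°): r_1=0.5774, r_2=0.5774, r_3=3.0000 — all match ✓
Unique over the lattice → pose = (3.5, 1.5, 330°).

(x, y, θ) = (3.5, 1.5, 330°)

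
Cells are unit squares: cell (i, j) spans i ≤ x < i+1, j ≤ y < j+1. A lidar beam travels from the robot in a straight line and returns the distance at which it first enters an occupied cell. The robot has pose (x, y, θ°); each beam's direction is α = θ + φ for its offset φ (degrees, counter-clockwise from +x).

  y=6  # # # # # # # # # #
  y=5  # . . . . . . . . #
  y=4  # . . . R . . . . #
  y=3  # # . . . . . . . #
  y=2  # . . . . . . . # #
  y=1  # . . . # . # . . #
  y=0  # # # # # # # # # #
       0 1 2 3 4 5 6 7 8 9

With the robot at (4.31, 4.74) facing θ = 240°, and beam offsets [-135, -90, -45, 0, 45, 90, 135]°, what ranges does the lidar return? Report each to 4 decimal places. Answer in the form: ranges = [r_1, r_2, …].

ranges = [1.3044, 2.5200, 2.8591, 4.3186, 3.8719, 4.2608, 4.8554]

beam 1: φ=-135°, α=105°
  direction (-0.2588, 0.9659); cell (4,4); t to first gridline: x 1.1977, y 0.2692 (then +3.8637 / +1.0353)
    (4,5) via y @ 0.2692
    (3,5) via x @ 1.1977
    (3,6) via y @ 1.3044  # hit
  → r_1 = 1.3044
beam 2: φ=-90°, α=150°
  direction (-0.8660, 0.5000); cell (4,4); t to first gridline: x 0.3580, y 0.5200 (then +1.1547 / +2.0000)
    (3,4) via x @ 0.3580
    (3,5) via y @ 0.5200
    (2,5) via x @ 1.5127
    (2,6) via y @ 2.5200  # hit
  → r_2 = 2.5200
beam 3: φ=-45°, α=195°
  direction (-0.9659, -0.2588); cell (4,4); t to first gridline: x 0.3209, y 2.8591 (then +1.0353 / +3.8637)
    (3,4) via x @ 0.3209
    (2,4) via x @ 1.3562
    (1,4) via x @ 2.3915
    (1,3) via y @ 2.8591  # hit
  → r_3 = 2.8591
beam 4: φ=0°, α=240°
  direction (-0.5000, -0.8660); cell (4,4); t to first gridline: x 0.6200, y 0.8545 (then +2.0000 / +1.1547)
    (3,4) via x @ 0.6200
    (3,3) via y @ 0.8545
    (3,2) via y @ 2.0092
    (2,2) via x @ 2.6200
    (2,1) via y @ 3.1639
    (2,0) via y @ 4.3186  # hit
  → r_4 = 4.3186
beam 5: φ=45°, α=285°
  direction (0.2588, -0.9659); cell (4,4); t to first gridline: x 2.6660, y 0.7661 (then +3.8637 / +1.0353)
    (4,3) via y @ 0.7661
    (4,2) via y @ 1.8014
    (5,2) via x @ 2.6660
    (5,1) via y @ 2.8367
    (5,0) via y @ 3.8719  # hit
  → r_5 = 3.8719
beam 6: φ=90°, α=330°
  direction (0.8660, -0.5000); cell (4,4); t to first gridline: x 0.7967, y 1.4800 (then +1.1547 / +2.0000)
    (5,4) via x @ 0.7967
    (5,3) via y @ 1.4800
    (6,3) via x @ 1.9514
    (7,3) via x @ 3.1061
    (7,2) via y @ 3.4800
    (8,2) via x @ 4.2608  # hit
  → r_6 = 4.2608
beam 7: φ=135°, α=15°
  direction (0.9659, 0.2588); cell (4,4); t to first gridline: x 0.7143, y 1.0046 (then +1.0353 / +3.8637)
    (5,4) via x @ 0.7143
    (5,5) via y @ 1.0046
    (6,5) via x @ 1.7496
    (7,5) via x @ 2.7849
    (8,5) via x @ 3.8202
    (9,5) via x @ 4.8554  # hit
  → r_7 = 4.8554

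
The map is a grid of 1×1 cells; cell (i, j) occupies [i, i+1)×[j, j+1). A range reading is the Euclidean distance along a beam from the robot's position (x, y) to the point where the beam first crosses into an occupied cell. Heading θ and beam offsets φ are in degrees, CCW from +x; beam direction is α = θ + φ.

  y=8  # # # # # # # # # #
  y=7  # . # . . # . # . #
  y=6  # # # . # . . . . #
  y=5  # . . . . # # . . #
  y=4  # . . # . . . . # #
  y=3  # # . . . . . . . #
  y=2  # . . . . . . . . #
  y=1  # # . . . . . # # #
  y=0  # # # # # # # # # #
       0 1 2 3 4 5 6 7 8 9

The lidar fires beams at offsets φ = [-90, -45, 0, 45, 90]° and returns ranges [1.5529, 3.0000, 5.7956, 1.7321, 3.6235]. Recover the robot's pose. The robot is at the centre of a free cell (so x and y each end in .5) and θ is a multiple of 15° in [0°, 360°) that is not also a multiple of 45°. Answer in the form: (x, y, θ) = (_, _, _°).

Candidates: 42 free-cell centres × 16 headings = 672 poses. Raycast each; keep the one whose scan matches to 4 dp.
  (8.5, 3.5, 75°): beam 1 = 0.5176 ≠ 1.5529 ✗
  (5.5, 4.5, 165°): beam 1 = 0.5176 ≠ 1.5529 ✗
  (5.5, 2.5, 255°): beam 1 = 3.6235 ≠ 1.5529 ✗
  (3.5, 5.5, 300°): beam 1 = 2.8868 ≠ 1.5529 ✗
  (7.5, 3.5, 345°): beam 2 = 1.7321 ≠ 3.0000 ✗
  …
  (2.5, 2.5, 15°): r_1=1.5529, r_2=3.0000, r_3=5.7956, r_4=1.7321, r_5=3.6235 — all match ✓
Unique over the lattice → pose = (2.5, 2.5, 15°).

(x, y, θ) = (2.5, 2.5, 15°)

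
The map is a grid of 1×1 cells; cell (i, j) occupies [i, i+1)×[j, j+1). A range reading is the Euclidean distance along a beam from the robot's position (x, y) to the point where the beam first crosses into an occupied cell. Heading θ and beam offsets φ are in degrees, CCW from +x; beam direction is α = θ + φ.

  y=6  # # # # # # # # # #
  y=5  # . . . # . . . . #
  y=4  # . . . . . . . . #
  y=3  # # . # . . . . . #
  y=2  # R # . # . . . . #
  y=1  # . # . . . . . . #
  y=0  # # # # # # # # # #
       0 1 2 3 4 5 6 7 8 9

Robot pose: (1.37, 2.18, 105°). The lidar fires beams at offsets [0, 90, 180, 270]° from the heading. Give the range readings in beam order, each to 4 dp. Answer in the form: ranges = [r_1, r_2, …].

beam 1: φ=0°, α=105°
  cosα=-0.2588 sinα=0.9659 | (1,2) | tMaxX 1.4296 tMaxY 0.8489 | tΔX 3.8637 tΔY 1.0353
    t=0.8489 [y] (1,3) — stop
  → r_1 = 0.8489
beam 2: φ=90°, α=195°
  cosα=-0.9659 sinα=-0.2588 | (1,2) | tMaxX 0.3831 tMaxY 0.6955 | tΔX 1.0353 tΔY 3.8637
    t=0.3831 [x] (0,2) — stop
  → r_2 = 0.3831
beam 3: φ=180°, α=285°
  cosα=0.2588 sinα=-0.9659 | (1,2) | tMaxX 2.4341 tMaxY 0.1863 | tΔX 3.8637 tΔY 1.0353
    t=0.1863 [y] (1,1)
    t=1.2216 [y] (1,0) — stop
  → r_3 = 1.2216
beam 4: φ=270°, α=15°
  cosα=0.9659 sinα=0.2588 | (1,2) | tMaxX 0.6522 tMaxY 3.1682 | tΔX 1.0353 tΔY 3.8637
    t=0.6522 [x] (2,2) — stop
  → r_4 = 0.6522

ranges = [0.8489, 0.3831, 1.2216, 0.6522]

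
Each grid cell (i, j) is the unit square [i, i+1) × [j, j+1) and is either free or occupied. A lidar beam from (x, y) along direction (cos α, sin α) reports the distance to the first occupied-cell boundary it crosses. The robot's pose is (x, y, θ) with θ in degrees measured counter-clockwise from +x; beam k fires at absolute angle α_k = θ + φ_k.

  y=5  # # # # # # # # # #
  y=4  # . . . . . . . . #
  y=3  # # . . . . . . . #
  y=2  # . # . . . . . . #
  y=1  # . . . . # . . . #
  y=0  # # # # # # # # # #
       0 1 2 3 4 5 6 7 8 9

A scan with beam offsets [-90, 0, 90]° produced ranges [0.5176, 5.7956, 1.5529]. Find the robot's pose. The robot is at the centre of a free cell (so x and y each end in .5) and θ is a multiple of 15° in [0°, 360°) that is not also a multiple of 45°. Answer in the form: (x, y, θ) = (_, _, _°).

(x, y, θ) = (2.5, 3.5, 15°)

Candidates: 29 free-cell centres × 16 headings = 464 poses. Raycast each; keep the one whose scan matches to 4 dp.
  (8.5, 4.5, 240°): beam 1 = 1.0000 ≠ 0.5176 ✗
  (4.5, 4.5, 345°): beam 1 = 3.6235 ≠ 0.5176 ✗
  (8.5, 3.5, 150°): beam 1 = 1.0000 ≠ 0.5176 ✗
  …
  (2.5, 3.5, 15°): r_1=0.5176, r_2=5.7956, r_3=1.5529 — all match ✓
No second candidate reproduces the full scan.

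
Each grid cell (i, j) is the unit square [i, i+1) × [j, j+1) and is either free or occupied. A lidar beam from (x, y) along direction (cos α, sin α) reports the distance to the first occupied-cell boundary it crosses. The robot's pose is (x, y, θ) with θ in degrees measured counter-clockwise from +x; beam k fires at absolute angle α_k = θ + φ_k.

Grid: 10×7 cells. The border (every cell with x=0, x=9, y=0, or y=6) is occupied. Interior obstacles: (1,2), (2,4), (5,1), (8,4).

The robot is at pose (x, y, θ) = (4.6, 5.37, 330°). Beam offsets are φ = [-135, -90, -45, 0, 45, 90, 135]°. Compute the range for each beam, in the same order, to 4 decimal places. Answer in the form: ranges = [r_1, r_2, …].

ranges = [1.6564, 5.0460, 3.4889, 5.0807, 2.4341, 0.7275, 0.6522]

beam 1: φ=-135°, α=195°
  dir = (cos 195°, sin 195°) = (-0.9659, -0.2588); from cell (4,5)
  next x-line at t=0.6212, next y-line at t=1.4296; Δt_x=1.0353, Δt_y=3.8637
    x: enter (3,5) at t=0.6212
    y: enter (3,4) at t=1.4296
    x: enter (2,4) at t=1.6564 ← occupied
  → r_1 = 1.6564
beam 2: φ=-90°, α=240°
  dir = (cos 240°, sin 240°) = (-0.5000, -0.8660); from cell (4,5)
  next x-line at t=1.2000, next y-line at t=0.4272; Δt_x=2.0000, Δt_y=1.1547
    y: enter (4,4) at t=0.4272
    x: enter (3,4) at t=1.2000
    y: enter (3,3) at t=1.5819
    y: enter (3,2) at t=2.7366
    x: enter (2,2) at t=3.2000
    y: enter (2,1) at t=3.8913
    y: enter (2,0) at t=5.0460 ← occupied
  → r_2 = 5.0460
beam 3: φ=-45°, α=285°
  dir = (cos 285°, sin 285°) = (0.2588, -0.9659); from cell (4,5)
  next x-line at t=1.5455, next y-line at t=0.3831; Δt_x=3.8637, Δt_y=1.0353
    y: enter (4,4) at t=0.3831
    y: enter (4,3) at t=1.4183
    x: enter (5,3) at t=1.5455
    y: enter (5,2) at t=2.4536
    y: enter (5,1) at t=3.4889 ← occupied
  → r_3 = 3.4889
beam 4: φ=0°, α=330°
  dir = (cos 330°, sin 330°) = (0.8660, -0.5000); from cell (4,5)
  next x-line at t=0.4619, next y-line at t=0.7400; Δt_x=1.1547, Δt_y=2.0000
    x: enter (5,5) at t=0.4619
    y: enter (5,4) at t=0.7400
    x: enter (6,4) at t=1.6166
    y: enter (6,3) at t=2.7400
    x: enter (7,3) at t=2.7713
    x: enter (8,3) at t=3.9260
    y: enter (8,2) at t=4.7400
    x: enter (9,2) at t=5.0807 ← occupied
  → r_4 = 5.0807
beam 5: φ=45°, α=15°
  dir = (cos 15°, sin 15°) = (0.9659, 0.2588); from cell (4,5)
  next x-line at t=0.4141, next y-line at t=2.4341; Δt_x=1.0353, Δt_y=3.8637
    x: enter (5,5) at t=0.4141
    x: enter (6,5) at t=1.4494
    y: enter (6,6) at t=2.4341 ← occupied
  → r_5 = 2.4341
beam 6: φ=90°, α=60°
  dir = (cos 60°, sin 60°) = (0.5000, 0.8660); from cell (4,5)
  next x-line at t=0.8000, next y-line at t=0.7275; Δt_x=2.0000, Δt_y=1.1547
    y: enter (4,6) at t=0.7275 ← occupied
  → r_6 = 0.7275
beam 7: φ=135°, α=105°
  dir = (cos 105°, sin 105°) = (-0.2588, 0.9659); from cell (4,5)
  next x-line at t=2.3182, next y-line at t=0.6522; Δt_x=3.8637, Δt_y=1.0353
    y: enter (4,6) at t=0.6522 ← occupied
  → r_7 = 0.6522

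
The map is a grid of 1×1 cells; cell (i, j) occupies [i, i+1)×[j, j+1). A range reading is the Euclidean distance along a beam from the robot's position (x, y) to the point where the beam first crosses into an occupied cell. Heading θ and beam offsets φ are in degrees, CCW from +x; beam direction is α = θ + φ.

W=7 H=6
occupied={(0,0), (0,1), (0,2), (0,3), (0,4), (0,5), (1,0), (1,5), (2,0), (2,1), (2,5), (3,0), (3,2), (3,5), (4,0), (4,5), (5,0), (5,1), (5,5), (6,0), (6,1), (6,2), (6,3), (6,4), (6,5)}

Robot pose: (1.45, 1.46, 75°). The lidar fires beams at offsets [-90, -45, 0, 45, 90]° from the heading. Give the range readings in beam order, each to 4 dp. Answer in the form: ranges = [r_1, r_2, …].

beam 1: φ=-90°, α=345°
  direction (0.9659, -0.2588); cell (1,1); t to first gridline: x 0.5694, y 1.7773 (then +1.0353 / +3.8637)
    (2,1) via x @ 0.5694  # hit
  → r_1 = 0.5694
beam 2: φ=-45°, α=30°
  direction (0.8660, 0.5000); cell (1,1); t to first gridline: x 0.6351, y 1.0800 (then +1.1547 / +2.0000)
    (2,1) via x @ 0.6351  # hit
  → r_2 = 0.6351
beam 3: φ=0°, α=75°
  direction (0.2588, 0.9659); cell (1,1); t to first gridline: x 2.1250, y 0.5590 (then +3.8637 / +1.0353)
    (1,2) via y @ 0.5590
    (1,3) via y @ 1.5943
    (2,3) via x @ 2.1250
    (2,4) via y @ 2.6296
    (2,5) via y @ 3.6649  # hit
  → r_3 = 3.6649
beam 4: φ=45°, α=120°
  direction (-0.5000, 0.8660); cell (1,1); t to first gridline: x 0.9000, y 0.6235 (then +2.0000 / +1.1547)
    (1,2) via y @ 0.6235
    (0,2) via x @ 0.9000  # hit
  → r_4 = 0.9000
beam 5: φ=90°, α=165°
  direction (-0.9659, 0.2588); cell (1,1); t to first gridline: x 0.4659, y 2.0864 (then +1.0353 / +3.8637)
    (0,1) via x @ 0.4659  # hit
  → r_5 = 0.4659

ranges = [0.5694, 0.6351, 3.6649, 0.9000, 0.4659]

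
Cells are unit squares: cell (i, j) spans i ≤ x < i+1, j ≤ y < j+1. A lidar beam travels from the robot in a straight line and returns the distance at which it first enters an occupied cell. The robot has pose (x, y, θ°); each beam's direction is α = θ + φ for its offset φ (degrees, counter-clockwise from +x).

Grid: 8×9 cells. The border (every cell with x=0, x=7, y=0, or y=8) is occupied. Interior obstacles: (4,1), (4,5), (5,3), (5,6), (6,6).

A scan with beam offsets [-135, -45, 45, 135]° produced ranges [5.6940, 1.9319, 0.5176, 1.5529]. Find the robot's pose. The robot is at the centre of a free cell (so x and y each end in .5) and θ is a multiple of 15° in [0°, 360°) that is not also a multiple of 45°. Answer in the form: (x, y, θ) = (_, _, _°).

The pose lattice has 37·16 = 592 candidates. Test each by forward raycasting.
  (2.5, 1.5, 195°): beam 1 = 4.0415 ≠ 5.6940 ✗
  (2.5, 7.5, 15°): beam 1 = 3.0000 ≠ 5.6940 ✗
  (1.5, 3.5, 345°): beam 1 = 0.5774 ≠ 5.6940 ✗
  (2.5, 7.5, 255°): beam 1 = 0.5774 ≠ 5.6940 ✗
  …
  (6.5, 4.5, 330°): r_1=5.6940, r_2=1.9319, r_3=0.5176, r_4=1.5529 — all match ✓
Only this pose fits every beam.

(x, y, θ) = (6.5, 4.5, 330°)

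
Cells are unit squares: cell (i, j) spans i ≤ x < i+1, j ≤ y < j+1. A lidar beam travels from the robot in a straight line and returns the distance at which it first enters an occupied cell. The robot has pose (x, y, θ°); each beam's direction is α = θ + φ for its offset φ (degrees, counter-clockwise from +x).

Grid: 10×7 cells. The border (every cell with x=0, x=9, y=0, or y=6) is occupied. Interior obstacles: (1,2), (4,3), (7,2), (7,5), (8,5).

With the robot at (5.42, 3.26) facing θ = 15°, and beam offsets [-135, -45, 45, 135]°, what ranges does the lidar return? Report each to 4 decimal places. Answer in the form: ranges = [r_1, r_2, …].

ranges = [2.6096, 1.8244, 3.1600, 0.4850]

beam 1: φ=-135°, α=240°
  d=(-0.5000,-0.8660)  start (5,3)  tX=0.8400 tY=0.3002  stride 1/|dx|=2.0000 1/|dy|=1.1547
    cross y-line → (5,2), t=0.3002
    cross x-line → (4,2), t=0.8400
    cross y-line → (4,1), t=1.4549
    cross y-line → (4,0), t=2.6096 (wall)
  → r_1 = 2.6096
beam 2: φ=-45°, α=330°
  d=(0.8660,-0.5000)  start (5,3)  tX=0.6697 tY=0.5200  stride 1/|dx|=1.1547 1/|dy|=2.0000
    cross y-line → (5,2), t=0.5200
    cross x-line → (6,2), t=0.6697
    cross x-line → (7,2), t=1.8244 (wall)
  → r_2 = 1.8244
beam 3: φ=45°, α=60°
  d=(0.5000,0.8660)  start (5,3)  tX=1.1600 tY=0.8545  stride 1/|dx|=2.0000 1/|dy|=1.1547
    cross y-line → (5,4), t=0.8545
    cross x-line → (6,4), t=1.1600
    cross y-line → (6,5), t=2.0092
    cross x-line → (7,5), t=3.1600 (wall)
  → r_3 = 3.1600
beam 4: φ=135°, α=150°
  d=(-0.8660,0.5000)  start (5,3)  tX=0.4850 tY=1.4800  stride 1/|dx|=1.1547 1/|dy|=2.0000
    cross x-line → (4,3), t=0.4850 (wall)
  → r_4 = 0.4850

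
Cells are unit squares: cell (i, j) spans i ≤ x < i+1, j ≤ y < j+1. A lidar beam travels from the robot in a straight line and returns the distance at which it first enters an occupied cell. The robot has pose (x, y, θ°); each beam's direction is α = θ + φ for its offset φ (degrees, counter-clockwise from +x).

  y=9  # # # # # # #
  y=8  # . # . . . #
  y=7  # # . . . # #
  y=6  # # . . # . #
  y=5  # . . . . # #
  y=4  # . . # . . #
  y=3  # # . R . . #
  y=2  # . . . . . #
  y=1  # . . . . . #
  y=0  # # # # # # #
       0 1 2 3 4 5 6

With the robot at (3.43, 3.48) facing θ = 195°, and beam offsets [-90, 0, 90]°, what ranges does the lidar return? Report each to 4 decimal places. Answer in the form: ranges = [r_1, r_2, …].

ranges = [0.5383, 1.4804, 2.5675]

beam 1: φ=-90°, α=105°
  d=(-0.2588,0.9659)  start (3,3)  tX=1.6614 tY=0.5383  stride 1/|dx|=3.8637 1/|dy|=1.0353
    cross y-line → (3,4), t=0.5383 (wall)
  → r_1 = 0.5383
beam 2: φ=0°, α=195°
  d=(-0.9659,-0.2588)  start (3,3)  tX=0.4452 tY=1.8546  stride 1/|dx|=1.0353 1/|dy|=3.8637
    cross x-line → (2,3), t=0.4452
    cross x-line → (1,3), t=1.4804 (wall)
  → r_2 = 1.4804
beam 3: φ=90°, α=285°
  d=(0.2588,-0.9659)  start (3,3)  tX=2.2023 tY=0.4969  stride 1/|dx|=3.8637 1/|dy|=1.0353
    cross y-line → (3,2), t=0.4969
    cross y-line → (3,1), t=1.5322
    cross x-line → (4,1), t=2.2023
    cross y-line → (4,0), t=2.5675 (wall)
  → r_3 = 2.5675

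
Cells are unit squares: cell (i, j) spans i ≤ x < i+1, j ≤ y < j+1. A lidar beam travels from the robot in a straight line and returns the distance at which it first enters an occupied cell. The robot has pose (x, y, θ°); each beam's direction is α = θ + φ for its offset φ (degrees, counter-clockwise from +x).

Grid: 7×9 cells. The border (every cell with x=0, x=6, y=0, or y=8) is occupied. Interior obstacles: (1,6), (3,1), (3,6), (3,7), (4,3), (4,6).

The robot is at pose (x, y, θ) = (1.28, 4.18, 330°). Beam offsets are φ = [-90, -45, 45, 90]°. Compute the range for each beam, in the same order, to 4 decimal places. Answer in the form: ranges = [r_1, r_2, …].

ranges = [0.5600, 3.2922, 4.8865, 3.4400]

beam 1: φ=-90°, α=240°
  d=(-0.5000,-0.8660)  start (1,4)  tX=0.5600 tY=0.2078  stride 1/|dx|=2.0000 1/|dy|=1.1547
    cross y-line → (1,3), t=0.2078
    cross x-line → (0,3), t=0.5600 (wall)
  → r_1 = 0.5600
beam 2: φ=-45°, α=285°
  d=(0.2588,-0.9659)  start (1,4)  tX=2.7819 tY=0.1863  stride 1/|dx|=3.8637 1/|dy|=1.0353
    cross y-line → (1,3), t=0.1863
    cross y-line → (1,2), t=1.2216
    cross y-line → (1,1), t=2.2569
    cross x-line → (2,1), t=2.7819
    cross y-line → (2,0), t=3.2922 (wall)
  → r_2 = 3.2922
beam 3: φ=45°, α=15°
  d=(0.9659,0.2588)  start (1,4)  tX=0.7454 tY=3.1682  stride 1/|dx|=1.0353 1/|dy|=3.8637
    cross x-line → (2,4), t=0.7454
    cross x-line → (3,4), t=1.7807
    cross x-line → (4,4), t=2.8160
    cross y-line → (4,5), t=3.1682
    cross x-line → (5,5), t=3.8512
    cross x-line → (6,5), t=4.8865 (wall)
  → r_3 = 4.8865
beam 4: φ=90°, α=60°
  d=(0.5000,0.8660)  start (1,4)  tX=1.4400 tY=0.9469  stride 1/|dx|=2.0000 1/|dy|=1.1547
    cross y-line → (1,5), t=0.9469
    cross x-line → (2,5), t=1.4400
    cross y-line → (2,6), t=2.1016
    cross y-line → (2,7), t=3.2563
    cross x-line → (3,7), t=3.4400 (wall)
  → r_4 = 3.4400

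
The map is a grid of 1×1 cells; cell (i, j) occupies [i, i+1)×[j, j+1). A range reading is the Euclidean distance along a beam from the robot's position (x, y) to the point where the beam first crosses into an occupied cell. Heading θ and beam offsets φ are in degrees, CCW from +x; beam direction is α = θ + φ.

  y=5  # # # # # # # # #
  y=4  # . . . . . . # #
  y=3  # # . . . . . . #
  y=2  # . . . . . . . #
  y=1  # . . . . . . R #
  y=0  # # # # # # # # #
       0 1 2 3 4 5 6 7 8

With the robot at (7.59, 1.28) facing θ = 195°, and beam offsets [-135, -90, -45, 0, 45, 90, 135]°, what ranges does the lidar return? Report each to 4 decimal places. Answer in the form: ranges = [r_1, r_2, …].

ranges = [0.8200, 3.8512, 7.4400, 1.0818, 0.3233, 0.2899, 0.4734]

beam 1: φ=-135°, α=60°
  d=(0.5000,0.8660)  start (7,1)  tX=0.8200 tY=0.8314  stride 1/|dx|=2.0000 1/|dy|=1.1547
    cross x-line → (8,1), t=0.8200 (wall)
  → r_1 = 0.8200
beam 2: φ=-90°, α=105°
  d=(-0.2588,0.9659)  start (7,1)  tX=2.2796 tY=0.7454  stride 1/|dx|=3.8637 1/|dy|=1.0353
    cross y-line → (7,2), t=0.7454
    cross y-line → (7,3), t=1.7807
    cross x-line → (6,3), t=2.2796
    cross y-line → (6,4), t=2.8160
    cross y-line → (6,5), t=3.8512 (wall)
  → r_2 = 3.8512
beam 3: φ=-45°, α=150°
  d=(-0.8660,0.5000)  start (7,1)  tX=0.6813 tY=1.4400  stride 1/|dx|=1.1547 1/|dy|=2.0000
    cross x-line → (6,1), t=0.6813
    cross y-line → (6,2), t=1.4400
    cross x-line → (5,2), t=1.8360
    cross x-line → (4,2), t=2.9907
    cross y-line → (4,3), t=3.4400
    cross x-line → (3,3), t=4.1454
    cross x-line → (2,3), t=5.3001
    cross y-line → (2,4), t=5.4400
    cross x-line → (1,4), t=6.4548
    cross y-line → (1,5), t=7.4400 (wall)
  → r_3 = 7.4400
beam 4: φ=0°, α=195°
  d=(-0.9659,-0.2588)  start (7,1)  tX=0.6108 tY=1.0818  stride 1/|dx|=1.0353 1/|dy|=3.8637
    cross x-line → (6,1), t=0.6108
    cross y-line → (6,0), t=1.0818 (wall)
  → r_4 = 1.0818
beam 5: φ=45°, α=240°
  d=(-0.5000,-0.8660)  start (7,1)  tX=1.1800 tY=0.3233  stride 1/|dx|=2.0000 1/|dy|=1.1547
    cross y-line → (7,0), t=0.3233 (wall)
  → r_5 = 0.3233
beam 6: φ=90°, α=285°
  d=(0.2588,-0.9659)  start (7,1)  tX=1.5841 tY=0.2899  stride 1/|dx|=3.8637 1/|dy|=1.0353
    cross y-line → (7,0), t=0.2899 (wall)
  → r_6 = 0.2899
beam 7: φ=135°, α=330°
  d=(0.8660,-0.5000)  start (7,1)  tX=0.4734 tY=0.5600  stride 1/|dx|=1.1547 1/|dy|=2.0000
    cross x-line → (8,1), t=0.4734 (wall)
  → r_7 = 0.4734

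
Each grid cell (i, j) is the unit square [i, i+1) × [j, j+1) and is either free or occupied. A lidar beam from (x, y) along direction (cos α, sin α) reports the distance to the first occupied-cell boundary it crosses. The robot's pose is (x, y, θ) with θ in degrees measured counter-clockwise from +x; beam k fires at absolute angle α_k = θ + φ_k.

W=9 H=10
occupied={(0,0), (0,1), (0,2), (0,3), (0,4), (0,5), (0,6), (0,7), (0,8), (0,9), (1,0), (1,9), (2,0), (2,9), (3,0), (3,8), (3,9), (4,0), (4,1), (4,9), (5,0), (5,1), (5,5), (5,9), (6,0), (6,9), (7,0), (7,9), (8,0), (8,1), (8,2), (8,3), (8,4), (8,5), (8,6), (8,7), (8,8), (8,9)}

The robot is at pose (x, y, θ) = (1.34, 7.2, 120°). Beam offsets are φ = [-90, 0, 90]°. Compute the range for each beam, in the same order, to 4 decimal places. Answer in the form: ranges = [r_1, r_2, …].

ranges = [1.9168, 0.6800, 0.3926]

beam 1: φ=-90°, α=30°
  direction (0.8660, 0.5000); cell (1,7); t to first gridline: x 0.7621, y 1.6000 (then +1.1547 / +2.0000)
    (2,7) via x @ 0.7621
    (2,8) via y @ 1.6000
    (3,8) via x @ 1.9168  # hit
  → r_1 = 1.9168
beam 2: φ=0°, α=120°
  direction (-0.5000, 0.8660); cell (1,7); t to first gridline: x 0.6800, y 0.9238 (then +2.0000 / +1.1547)
    (0,7) via x @ 0.6800  # hit
  → r_2 = 0.6800
beam 3: φ=90°, α=210°
  direction (-0.8660, -0.5000); cell (1,7); t to first gridline: x 0.3926, y 0.4000 (then +1.1547 / +2.0000)
    (0,7) via x @ 0.3926  # hit
  → r_3 = 0.3926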